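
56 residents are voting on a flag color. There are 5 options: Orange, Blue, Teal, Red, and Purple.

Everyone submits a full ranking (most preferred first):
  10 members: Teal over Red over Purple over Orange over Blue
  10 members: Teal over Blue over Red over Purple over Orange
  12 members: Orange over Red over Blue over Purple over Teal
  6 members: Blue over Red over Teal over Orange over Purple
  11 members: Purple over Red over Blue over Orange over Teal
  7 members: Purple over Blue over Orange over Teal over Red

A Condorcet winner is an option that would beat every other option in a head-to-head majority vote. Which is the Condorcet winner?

Red

Red vs Orange: 37–19
Red vs Blue: 33–23
Red vs Teal: 29–27
Red vs Purple: 38–18
Red beats every other option.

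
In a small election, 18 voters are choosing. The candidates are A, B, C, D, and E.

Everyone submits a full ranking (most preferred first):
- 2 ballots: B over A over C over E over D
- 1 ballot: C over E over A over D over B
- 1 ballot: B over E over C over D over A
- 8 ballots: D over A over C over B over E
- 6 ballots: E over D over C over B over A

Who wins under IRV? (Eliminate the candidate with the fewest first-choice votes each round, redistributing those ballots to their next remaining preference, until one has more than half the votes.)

Round 1: A 0, B 3, C 1, D 8, E 6. A eliminated.
Round 2: B 3, C 1, D 8, E 6. C eliminated.
Round 3: B 3, D 8, E 7. B eliminated.
Round 4: D 8, E 10. E has a majority (≥10).

E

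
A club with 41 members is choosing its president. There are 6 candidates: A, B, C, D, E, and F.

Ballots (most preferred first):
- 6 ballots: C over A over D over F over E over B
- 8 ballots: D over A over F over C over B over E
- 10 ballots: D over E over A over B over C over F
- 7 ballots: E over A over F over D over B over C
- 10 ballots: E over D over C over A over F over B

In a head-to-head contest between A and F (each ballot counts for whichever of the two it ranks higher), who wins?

A is ranked above F on 41 ballots; F above A on 0.

A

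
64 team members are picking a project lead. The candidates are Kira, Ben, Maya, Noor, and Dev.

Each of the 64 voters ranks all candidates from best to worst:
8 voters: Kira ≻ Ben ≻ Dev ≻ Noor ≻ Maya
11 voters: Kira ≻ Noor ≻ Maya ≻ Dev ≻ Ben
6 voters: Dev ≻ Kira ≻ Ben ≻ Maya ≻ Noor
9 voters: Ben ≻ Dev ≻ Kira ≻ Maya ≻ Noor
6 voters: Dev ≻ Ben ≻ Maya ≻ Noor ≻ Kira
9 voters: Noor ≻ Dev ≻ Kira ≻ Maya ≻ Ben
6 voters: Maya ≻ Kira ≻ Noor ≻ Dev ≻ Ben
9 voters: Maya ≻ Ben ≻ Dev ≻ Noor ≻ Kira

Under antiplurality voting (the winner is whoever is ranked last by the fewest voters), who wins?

Dev

Last-place votes: Kira 15, Ben 26, Maya 8, Noor 15, Dev 0.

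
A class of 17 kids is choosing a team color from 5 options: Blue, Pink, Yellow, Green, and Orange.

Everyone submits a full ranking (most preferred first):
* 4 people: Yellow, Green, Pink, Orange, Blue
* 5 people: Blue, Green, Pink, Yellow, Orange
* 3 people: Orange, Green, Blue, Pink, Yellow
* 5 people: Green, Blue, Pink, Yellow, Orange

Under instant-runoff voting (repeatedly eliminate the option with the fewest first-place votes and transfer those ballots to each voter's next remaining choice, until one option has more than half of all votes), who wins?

Round 1: Blue 5, Pink 0, Yellow 4, Green 5, Orange 3. Pink eliminated.
Round 2: Blue 5, Yellow 4, Green 5, Orange 3. Orange eliminated.
Round 3: Blue 5, Yellow 4, Green 8. Yellow eliminated.
Round 4: Blue 5, Green 12. Green has a majority (≥9).

Green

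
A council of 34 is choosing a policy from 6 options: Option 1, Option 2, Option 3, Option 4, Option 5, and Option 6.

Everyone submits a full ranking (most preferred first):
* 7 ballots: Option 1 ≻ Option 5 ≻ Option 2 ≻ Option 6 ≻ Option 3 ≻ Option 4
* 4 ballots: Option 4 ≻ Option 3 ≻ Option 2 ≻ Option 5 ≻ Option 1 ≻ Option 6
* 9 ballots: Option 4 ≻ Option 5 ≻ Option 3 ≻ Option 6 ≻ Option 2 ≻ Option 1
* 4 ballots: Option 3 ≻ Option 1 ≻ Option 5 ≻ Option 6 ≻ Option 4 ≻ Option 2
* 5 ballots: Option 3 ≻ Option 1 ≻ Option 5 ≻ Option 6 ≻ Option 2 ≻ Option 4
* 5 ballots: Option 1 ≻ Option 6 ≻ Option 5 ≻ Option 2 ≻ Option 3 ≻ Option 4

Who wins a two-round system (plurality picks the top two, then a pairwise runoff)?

Option 1

Round 1 first-place votes: Option 1 12, Option 2 0, Option 3 9, Option 4 13, Option 5 0, Option 6 0. Option 4 and Option 1 advance.
Runoff: Option 4 is ranked above Option 1 on 13 ballots, Option 1 above Option 4 on 21.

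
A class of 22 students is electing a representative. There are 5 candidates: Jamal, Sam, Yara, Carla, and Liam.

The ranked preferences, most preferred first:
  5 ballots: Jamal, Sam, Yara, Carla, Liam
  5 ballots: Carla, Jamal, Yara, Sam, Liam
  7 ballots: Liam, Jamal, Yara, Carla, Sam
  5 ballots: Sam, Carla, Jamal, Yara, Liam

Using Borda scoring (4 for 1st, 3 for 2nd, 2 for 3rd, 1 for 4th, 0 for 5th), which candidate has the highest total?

Jamal

Jamal: 5×4 + 5×3 + 7×3 + 5×2 = 66
Sam: 5×3 + 5×1 + 7×0 + 5×4 = 40
Yara: 5×2 + 5×2 + 7×2 + 5×1 = 39
Carla: 5×1 + 5×4 + 7×1 + 5×3 = 47
Liam: 5×0 + 5×0 + 7×4 + 5×0 = 28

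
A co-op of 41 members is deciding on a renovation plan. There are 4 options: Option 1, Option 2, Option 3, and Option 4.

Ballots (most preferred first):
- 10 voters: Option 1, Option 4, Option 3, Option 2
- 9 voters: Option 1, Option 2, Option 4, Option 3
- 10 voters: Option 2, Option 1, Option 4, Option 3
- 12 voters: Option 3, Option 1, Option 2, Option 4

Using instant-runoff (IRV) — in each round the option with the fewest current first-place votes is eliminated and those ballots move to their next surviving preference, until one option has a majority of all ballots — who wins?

Round 1: Option 1 19, Option 2 10, Option 3 12, Option 4 0. Option 4 eliminated.
Round 2: Option 1 19, Option 2 10, Option 3 12. Option 2 eliminated.
Round 3: Option 1 29, Option 3 12. Option 1 has a majority (≥21).

Option 1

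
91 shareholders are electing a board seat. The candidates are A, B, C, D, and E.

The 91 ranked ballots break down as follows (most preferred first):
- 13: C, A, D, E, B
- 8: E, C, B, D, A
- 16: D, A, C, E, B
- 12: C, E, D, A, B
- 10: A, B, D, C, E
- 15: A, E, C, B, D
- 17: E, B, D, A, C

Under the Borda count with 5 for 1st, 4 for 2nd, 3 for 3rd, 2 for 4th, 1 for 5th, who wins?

A: 13×4 + 8×1 + 16×4 + 12×2 + 10×5 + 15×5 + 17×2 = 307
B: 13×1 + 8×3 + 16×1 + 12×1 + 10×4 + 15×2 + 17×4 = 203
C: 13×5 + 8×4 + 16×3 + 12×5 + 10×2 + 15×3 + 17×1 = 287
D: 13×3 + 8×2 + 16×5 + 12×3 + 10×3 + 15×1 + 17×3 = 267
E: 13×2 + 8×5 + 16×2 + 12×4 + 10×1 + 15×4 + 17×5 = 301

A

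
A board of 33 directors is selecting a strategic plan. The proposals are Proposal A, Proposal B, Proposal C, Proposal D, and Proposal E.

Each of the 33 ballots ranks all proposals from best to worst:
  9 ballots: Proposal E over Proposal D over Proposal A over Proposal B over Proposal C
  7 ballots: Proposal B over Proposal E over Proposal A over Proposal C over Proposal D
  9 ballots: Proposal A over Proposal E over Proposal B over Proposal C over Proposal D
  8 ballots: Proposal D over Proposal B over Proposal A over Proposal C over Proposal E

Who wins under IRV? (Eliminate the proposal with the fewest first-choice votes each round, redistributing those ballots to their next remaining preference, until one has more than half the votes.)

Round 1: Proposal A 9, Proposal B 7, Proposal C 0, Proposal D 8, Proposal E 9. Proposal C eliminated.
Round 2: Proposal A 9, Proposal B 7, Proposal D 8, Proposal E 9. Proposal B eliminated.
Round 3: Proposal A 9, Proposal D 8, Proposal E 16. Proposal D eliminated.
Round 4: Proposal A 17, Proposal E 16. Proposal A has a majority (≥17).

Proposal A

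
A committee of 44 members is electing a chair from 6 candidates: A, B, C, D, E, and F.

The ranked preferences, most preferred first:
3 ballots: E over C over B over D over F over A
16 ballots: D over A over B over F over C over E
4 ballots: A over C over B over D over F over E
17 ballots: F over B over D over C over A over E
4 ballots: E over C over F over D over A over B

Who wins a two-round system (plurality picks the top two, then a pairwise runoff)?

D

Round 1 first-place votes: A 4, B 0, C 0, D 16, E 7, F 17. F and D advance.
Runoff: F is ranked above D on 21 ballots, D above F on 23.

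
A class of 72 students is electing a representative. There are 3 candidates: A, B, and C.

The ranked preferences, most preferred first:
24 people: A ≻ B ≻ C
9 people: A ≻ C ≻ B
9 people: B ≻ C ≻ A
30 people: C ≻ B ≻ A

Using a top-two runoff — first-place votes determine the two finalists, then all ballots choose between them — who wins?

C

Round 1 first-place votes: A 33, B 9, C 30. A and C advance.
Runoff: A is ranked above C on 33 ballots, C above A on 39.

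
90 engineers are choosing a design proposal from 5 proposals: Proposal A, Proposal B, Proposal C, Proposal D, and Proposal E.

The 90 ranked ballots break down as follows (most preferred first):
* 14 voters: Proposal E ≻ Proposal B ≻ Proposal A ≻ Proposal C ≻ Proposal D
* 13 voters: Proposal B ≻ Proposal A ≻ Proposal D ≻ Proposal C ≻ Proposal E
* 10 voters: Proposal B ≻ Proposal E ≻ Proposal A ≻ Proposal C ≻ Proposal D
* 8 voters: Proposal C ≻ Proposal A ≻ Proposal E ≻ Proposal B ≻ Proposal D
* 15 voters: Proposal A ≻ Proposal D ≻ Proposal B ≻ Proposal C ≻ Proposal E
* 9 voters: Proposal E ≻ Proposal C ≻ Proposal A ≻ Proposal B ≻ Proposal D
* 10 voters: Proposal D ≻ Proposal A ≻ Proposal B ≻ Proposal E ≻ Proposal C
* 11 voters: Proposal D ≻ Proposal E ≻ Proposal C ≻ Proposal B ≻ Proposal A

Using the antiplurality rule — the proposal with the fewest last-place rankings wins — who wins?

Proposal B

Last-place votes: Proposal A 11, Proposal B 0, Proposal C 10, Proposal D 41, Proposal E 28.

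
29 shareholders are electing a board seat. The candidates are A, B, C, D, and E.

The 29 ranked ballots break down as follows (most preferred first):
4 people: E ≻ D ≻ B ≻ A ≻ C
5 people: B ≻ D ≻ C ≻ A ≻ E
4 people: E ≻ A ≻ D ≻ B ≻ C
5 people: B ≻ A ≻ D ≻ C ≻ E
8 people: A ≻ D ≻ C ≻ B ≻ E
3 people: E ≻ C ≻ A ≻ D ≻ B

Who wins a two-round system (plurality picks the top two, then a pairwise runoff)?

Round 1 first-place votes: A 8, B 10, C 0, D 0, E 11. E and B advance.
Runoff: E is ranked above B on 11 ballots, B above E on 18.

B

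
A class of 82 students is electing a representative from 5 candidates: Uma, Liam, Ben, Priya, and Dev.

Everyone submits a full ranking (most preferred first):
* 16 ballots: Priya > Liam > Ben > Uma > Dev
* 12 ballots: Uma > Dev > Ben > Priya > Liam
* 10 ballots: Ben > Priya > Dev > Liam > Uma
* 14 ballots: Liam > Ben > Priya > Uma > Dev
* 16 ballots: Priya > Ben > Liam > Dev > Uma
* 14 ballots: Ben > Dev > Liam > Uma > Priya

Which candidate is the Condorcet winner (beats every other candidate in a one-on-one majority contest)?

Ben vs Uma: 70–12
Ben vs Liam: 52–30
Ben vs Priya: 50–32
Ben vs Dev: 70–12
Ben beats every other candidate.

Ben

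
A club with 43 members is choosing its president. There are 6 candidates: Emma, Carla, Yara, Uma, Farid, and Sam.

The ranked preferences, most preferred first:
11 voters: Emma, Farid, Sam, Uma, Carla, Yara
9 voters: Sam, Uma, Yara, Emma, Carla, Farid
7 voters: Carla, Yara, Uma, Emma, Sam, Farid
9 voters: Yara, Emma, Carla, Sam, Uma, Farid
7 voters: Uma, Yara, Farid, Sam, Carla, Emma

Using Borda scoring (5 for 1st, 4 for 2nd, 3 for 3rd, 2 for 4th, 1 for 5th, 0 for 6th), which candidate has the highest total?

Yara

Emma: 11×5 + 9×2 + 7×2 + 9×4 + 7×0 = 123
Carla: 11×1 + 9×1 + 7×5 + 9×3 + 7×1 = 89
Yara: 11×0 + 9×3 + 7×4 + 9×5 + 7×4 = 128
Uma: 11×2 + 9×4 + 7×3 + 9×1 + 7×5 = 123
Farid: 11×4 + 9×0 + 7×0 + 9×0 + 7×3 = 65
Sam: 11×3 + 9×5 + 7×1 + 9×2 + 7×2 = 117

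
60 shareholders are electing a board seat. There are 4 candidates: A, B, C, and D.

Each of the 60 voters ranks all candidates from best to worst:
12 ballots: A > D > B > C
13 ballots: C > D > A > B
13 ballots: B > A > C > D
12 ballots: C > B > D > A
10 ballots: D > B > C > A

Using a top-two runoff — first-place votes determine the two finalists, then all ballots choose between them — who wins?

B

Round 1 first-place votes: A 12, B 13, C 25, D 10. C and B advance.
Runoff: C is ranked above B on 25 ballots, B above C on 35.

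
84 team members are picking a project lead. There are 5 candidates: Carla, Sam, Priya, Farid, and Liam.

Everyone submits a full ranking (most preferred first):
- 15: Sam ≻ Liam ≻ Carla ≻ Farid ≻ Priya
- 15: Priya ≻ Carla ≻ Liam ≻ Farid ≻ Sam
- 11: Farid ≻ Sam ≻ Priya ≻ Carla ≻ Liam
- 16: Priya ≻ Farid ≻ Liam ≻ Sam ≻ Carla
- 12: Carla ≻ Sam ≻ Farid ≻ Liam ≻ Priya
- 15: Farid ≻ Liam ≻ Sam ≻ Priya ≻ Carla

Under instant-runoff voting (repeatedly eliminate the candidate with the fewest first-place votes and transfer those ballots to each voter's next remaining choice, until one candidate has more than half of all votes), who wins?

Sam

Round 1: Carla 12, Sam 15, Priya 31, Farid 26, Liam 0. Liam eliminated.
Round 2: Carla 12, Sam 15, Priya 31, Farid 26. Carla eliminated.
Round 3: Sam 27, Priya 31, Farid 26. Farid eliminated.
Round 4: Sam 53, Priya 31. Sam has a majority (≥43).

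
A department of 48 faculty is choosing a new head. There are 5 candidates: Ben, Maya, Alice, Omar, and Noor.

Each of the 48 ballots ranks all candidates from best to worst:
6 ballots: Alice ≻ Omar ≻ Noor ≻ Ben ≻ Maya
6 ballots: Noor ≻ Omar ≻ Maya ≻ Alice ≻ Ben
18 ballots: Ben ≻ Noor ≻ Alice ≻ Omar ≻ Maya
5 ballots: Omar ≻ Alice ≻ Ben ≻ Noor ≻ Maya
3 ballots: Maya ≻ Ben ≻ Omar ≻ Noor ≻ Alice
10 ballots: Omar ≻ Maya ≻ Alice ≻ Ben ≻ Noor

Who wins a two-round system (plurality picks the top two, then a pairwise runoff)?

Round 1 first-place votes: Ben 18, Maya 3, Alice 6, Omar 15, Noor 6. Ben and Omar advance.
Runoff: Ben is ranked above Omar on 21 ballots, Omar above Ben on 27.

Omar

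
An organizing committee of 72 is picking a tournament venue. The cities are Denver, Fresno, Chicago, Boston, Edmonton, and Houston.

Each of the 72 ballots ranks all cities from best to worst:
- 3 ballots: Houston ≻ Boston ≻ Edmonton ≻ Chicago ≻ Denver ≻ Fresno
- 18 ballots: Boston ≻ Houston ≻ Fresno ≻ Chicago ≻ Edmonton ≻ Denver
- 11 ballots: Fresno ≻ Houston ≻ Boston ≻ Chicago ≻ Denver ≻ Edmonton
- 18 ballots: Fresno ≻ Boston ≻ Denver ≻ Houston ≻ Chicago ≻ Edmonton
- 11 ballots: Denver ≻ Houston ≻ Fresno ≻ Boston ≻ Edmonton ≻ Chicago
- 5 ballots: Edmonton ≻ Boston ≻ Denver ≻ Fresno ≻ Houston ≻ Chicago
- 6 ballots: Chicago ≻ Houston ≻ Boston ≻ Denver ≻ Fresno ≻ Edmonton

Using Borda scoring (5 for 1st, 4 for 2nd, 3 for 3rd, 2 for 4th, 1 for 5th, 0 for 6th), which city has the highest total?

Boston

Denver: 3×1 + 18×0 + 11×1 + 18×3 + 11×5 + 5×3 + 6×2 = 150
Fresno: 3×0 + 18×3 + 11×5 + 18×5 + 11×3 + 5×2 + 6×1 = 248
Chicago: 3×2 + 18×2 + 11×2 + 18×1 + 11×0 + 5×0 + 6×5 = 112
Boston: 3×4 + 18×5 + 11×3 + 18×4 + 11×2 + 5×4 + 6×3 = 267
Edmonton: 3×3 + 18×1 + 11×0 + 18×0 + 11×1 + 5×5 + 6×0 = 63
Houston: 3×5 + 18×4 + 11×4 + 18×2 + 11×4 + 5×1 + 6×4 = 240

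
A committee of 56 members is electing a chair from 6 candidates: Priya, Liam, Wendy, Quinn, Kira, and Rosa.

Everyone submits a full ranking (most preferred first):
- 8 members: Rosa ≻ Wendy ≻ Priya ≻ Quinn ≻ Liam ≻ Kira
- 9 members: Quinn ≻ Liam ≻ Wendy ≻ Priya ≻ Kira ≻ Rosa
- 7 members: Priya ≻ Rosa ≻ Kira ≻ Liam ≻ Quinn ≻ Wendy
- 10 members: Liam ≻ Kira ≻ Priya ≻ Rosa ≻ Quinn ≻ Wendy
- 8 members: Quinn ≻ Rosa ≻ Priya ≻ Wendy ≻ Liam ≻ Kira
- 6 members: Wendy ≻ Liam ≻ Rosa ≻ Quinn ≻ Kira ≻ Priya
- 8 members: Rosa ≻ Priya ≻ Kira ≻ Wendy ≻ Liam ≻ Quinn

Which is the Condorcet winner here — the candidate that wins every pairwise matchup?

Rosa vs Priya: 30–26
Rosa vs Liam: 31–25
Rosa vs Wendy: 41–15
Rosa vs Quinn: 39–17
Rosa vs Kira: 37–19
Rosa beats every other candidate.

Rosa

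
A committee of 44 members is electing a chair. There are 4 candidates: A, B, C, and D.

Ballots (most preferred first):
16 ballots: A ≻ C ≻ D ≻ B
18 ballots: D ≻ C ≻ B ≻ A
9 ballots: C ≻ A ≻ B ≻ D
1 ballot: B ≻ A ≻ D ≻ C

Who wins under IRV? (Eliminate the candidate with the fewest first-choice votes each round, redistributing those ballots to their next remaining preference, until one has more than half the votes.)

Round 1: A 16, B 1, C 9, D 18. B eliminated.
Round 2: A 17, C 9, D 18. C eliminated.
Round 3: A 26, D 18. A has a majority (≥23).

A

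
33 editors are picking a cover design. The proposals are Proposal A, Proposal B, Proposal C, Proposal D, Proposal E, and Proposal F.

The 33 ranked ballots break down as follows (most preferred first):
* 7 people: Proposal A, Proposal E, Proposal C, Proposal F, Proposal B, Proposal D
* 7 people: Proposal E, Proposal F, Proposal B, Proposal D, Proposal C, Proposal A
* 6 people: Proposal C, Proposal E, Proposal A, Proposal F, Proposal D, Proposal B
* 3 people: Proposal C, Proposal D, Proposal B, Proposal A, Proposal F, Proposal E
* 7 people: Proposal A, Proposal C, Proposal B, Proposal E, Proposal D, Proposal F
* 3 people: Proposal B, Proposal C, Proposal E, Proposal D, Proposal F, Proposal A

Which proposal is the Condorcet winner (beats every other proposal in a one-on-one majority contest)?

Proposal C vs Proposal A: 19–14
Proposal C vs Proposal B: 23–10
Proposal C vs Proposal D: 26–7
Proposal C vs Proposal E: 19–14
Proposal C vs Proposal F: 26–7
Proposal C beats every other proposal.

Proposal C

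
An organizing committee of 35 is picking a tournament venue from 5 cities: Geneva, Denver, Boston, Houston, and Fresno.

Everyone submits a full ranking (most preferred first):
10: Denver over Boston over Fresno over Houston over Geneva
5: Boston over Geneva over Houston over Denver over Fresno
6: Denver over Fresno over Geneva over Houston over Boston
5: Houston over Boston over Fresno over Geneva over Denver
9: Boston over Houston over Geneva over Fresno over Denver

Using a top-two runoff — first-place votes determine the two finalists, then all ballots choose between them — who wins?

Boston

Round 1 first-place votes: Geneva 0, Denver 16, Boston 14, Houston 5, Fresno 0. Denver and Boston advance.
Runoff: Denver is ranked above Boston on 16 ballots, Boston above Denver on 19.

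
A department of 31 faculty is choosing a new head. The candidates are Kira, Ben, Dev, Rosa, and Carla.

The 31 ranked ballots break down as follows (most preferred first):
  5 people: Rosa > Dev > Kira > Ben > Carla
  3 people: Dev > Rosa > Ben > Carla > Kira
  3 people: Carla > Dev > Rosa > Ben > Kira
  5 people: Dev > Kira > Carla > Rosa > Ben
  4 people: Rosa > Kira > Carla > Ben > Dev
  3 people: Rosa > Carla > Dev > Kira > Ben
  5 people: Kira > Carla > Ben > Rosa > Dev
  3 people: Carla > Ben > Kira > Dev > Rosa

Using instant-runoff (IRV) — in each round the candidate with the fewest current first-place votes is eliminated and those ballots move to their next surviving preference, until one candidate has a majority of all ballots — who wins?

Round 1: Kira 5, Ben 0, Dev 8, Rosa 12, Carla 6. Ben eliminated.
Round 2: Kira 5, Dev 8, Rosa 12, Carla 6. Kira eliminated.
Round 3: Dev 8, Rosa 12, Carla 11. Dev eliminated.
Round 4: Rosa 15, Carla 16. Carla has a majority (≥16).

Carla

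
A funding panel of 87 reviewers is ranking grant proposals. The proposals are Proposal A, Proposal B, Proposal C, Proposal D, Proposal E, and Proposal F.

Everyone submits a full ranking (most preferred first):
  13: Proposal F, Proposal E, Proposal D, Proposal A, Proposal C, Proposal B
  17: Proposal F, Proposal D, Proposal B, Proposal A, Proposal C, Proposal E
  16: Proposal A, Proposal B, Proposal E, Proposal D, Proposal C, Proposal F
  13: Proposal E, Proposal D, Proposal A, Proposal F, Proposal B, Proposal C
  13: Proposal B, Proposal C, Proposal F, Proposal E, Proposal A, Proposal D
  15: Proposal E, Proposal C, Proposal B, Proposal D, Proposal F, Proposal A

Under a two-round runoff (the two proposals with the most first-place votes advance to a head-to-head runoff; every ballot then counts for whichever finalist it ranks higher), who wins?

Round 1 first-place votes: Proposal A 16, Proposal B 13, Proposal C 0, Proposal D 0, Proposal E 28, Proposal F 30. Proposal F and Proposal E advance.
Runoff: Proposal F is ranked above Proposal E on 43 ballots, Proposal E above Proposal F on 44.

Proposal E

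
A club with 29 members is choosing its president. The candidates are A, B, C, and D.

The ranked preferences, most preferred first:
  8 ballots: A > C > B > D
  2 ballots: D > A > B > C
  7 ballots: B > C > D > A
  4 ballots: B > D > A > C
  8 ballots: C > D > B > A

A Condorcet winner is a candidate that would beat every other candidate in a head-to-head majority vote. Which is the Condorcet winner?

C vs A: 15–14
C vs B: 16–13
C vs D: 23–6
C beats every other candidate.

C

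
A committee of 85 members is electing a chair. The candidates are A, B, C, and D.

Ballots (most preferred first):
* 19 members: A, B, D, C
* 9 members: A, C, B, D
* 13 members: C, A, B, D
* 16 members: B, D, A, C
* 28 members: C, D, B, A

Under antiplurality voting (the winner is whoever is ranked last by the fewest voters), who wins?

B

Last-place votes: A 28, B 0, C 35, D 22.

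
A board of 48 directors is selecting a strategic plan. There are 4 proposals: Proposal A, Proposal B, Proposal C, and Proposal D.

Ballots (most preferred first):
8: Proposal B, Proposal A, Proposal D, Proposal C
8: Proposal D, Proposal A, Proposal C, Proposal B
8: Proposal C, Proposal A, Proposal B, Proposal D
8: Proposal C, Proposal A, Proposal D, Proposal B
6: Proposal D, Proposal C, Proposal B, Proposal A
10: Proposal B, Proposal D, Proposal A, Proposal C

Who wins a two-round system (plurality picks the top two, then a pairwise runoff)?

Proposal C

Round 1 first-place votes: Proposal A 0, Proposal B 18, Proposal C 16, Proposal D 14. Proposal B and Proposal C advance.
Runoff: Proposal B is ranked above Proposal C on 18 ballots, Proposal C above Proposal B on 30.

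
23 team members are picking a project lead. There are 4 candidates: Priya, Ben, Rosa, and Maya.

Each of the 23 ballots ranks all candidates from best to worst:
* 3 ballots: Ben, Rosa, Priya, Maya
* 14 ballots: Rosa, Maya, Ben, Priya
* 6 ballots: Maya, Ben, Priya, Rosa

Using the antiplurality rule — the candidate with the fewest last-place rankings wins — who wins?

Last-place votes: Priya 14, Ben 0, Rosa 6, Maya 3.

Ben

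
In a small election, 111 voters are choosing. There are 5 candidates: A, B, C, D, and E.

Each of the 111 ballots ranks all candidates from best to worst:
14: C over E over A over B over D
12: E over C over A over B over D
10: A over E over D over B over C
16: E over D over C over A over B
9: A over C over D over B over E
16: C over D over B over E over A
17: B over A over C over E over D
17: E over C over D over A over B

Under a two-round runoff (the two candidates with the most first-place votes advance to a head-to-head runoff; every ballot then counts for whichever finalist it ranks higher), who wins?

C

Round 1 first-place votes: A 19, B 17, C 30, D 0, E 45. E and C advance.
Runoff: E is ranked above C on 55 ballots, C above E on 56.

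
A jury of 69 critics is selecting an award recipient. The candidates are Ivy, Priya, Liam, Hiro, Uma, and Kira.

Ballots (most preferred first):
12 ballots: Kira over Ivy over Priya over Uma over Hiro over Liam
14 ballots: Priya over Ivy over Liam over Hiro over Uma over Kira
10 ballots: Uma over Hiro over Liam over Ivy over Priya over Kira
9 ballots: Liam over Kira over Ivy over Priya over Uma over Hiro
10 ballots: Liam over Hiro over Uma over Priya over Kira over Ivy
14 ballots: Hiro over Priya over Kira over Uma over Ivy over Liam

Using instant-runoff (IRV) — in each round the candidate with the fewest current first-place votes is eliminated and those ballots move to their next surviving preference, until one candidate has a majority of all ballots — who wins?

Priya

Round 1: Ivy 0, Priya 14, Liam 19, Hiro 14, Uma 10, Kira 12. Ivy eliminated.
Round 2: Priya 14, Liam 19, Hiro 14, Uma 10, Kira 12. Uma eliminated.
Round 3: Priya 14, Liam 19, Hiro 24, Kira 12. Kira eliminated.
Round 4: Priya 26, Liam 19, Hiro 24. Liam eliminated.
Round 5: Priya 35, Hiro 34. Priya has a majority (≥35).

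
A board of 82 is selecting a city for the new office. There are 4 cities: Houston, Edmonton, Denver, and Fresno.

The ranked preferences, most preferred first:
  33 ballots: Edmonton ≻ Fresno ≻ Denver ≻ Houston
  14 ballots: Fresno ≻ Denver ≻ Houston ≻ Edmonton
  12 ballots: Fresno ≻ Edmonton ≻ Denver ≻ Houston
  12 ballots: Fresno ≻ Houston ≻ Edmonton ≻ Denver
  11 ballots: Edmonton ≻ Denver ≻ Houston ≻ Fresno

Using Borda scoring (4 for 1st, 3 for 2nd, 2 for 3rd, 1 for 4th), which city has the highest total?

Houston: 33×1 + 14×2 + 12×1 + 12×3 + 11×2 = 131
Edmonton: 33×4 + 14×1 + 12×3 + 12×2 + 11×4 = 250
Denver: 33×2 + 14×3 + 12×2 + 12×1 + 11×3 = 177
Fresno: 33×3 + 14×4 + 12×4 + 12×4 + 11×1 = 262

Fresno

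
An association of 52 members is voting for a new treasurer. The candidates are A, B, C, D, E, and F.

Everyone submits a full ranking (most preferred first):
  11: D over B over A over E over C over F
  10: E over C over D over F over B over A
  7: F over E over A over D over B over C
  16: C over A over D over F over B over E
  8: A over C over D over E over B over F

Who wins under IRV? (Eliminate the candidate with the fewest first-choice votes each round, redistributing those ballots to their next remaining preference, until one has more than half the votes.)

Round 1: A 8, B 0, C 16, D 11, E 10, F 7. B eliminated.
Round 2: A 8, C 16, D 11, E 10, F 7. F eliminated.
Round 3: A 8, C 16, D 11, E 17. A eliminated.
Round 4: C 24, D 11, E 17. D eliminated.
Round 5: C 24, E 28. E has a majority (≥27).

E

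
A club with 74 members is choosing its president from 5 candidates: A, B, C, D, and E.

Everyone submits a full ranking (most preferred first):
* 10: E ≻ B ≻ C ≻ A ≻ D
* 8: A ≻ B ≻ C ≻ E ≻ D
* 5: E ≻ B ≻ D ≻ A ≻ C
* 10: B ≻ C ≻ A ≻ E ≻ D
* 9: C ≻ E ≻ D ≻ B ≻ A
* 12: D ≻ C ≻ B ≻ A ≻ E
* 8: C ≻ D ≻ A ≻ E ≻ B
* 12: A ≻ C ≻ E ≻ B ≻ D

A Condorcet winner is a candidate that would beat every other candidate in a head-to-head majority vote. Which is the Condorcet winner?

C

C vs A: 49–25
C vs B: 41–33
C vs D: 57–17
C vs E: 59–15
C beats every other candidate.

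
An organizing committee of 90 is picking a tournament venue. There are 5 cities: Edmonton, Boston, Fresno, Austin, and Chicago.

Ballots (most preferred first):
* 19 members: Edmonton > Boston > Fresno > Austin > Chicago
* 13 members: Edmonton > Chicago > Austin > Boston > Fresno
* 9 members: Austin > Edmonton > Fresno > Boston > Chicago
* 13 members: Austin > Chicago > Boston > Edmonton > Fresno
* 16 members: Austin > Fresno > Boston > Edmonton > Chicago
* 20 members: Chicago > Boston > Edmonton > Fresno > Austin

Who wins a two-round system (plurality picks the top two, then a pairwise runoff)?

Edmonton

Round 1 first-place votes: Edmonton 32, Boston 0, Fresno 0, Austin 38, Chicago 20. Austin and Edmonton advance.
Runoff: Austin is ranked above Edmonton on 38 ballots, Edmonton above Austin on 52.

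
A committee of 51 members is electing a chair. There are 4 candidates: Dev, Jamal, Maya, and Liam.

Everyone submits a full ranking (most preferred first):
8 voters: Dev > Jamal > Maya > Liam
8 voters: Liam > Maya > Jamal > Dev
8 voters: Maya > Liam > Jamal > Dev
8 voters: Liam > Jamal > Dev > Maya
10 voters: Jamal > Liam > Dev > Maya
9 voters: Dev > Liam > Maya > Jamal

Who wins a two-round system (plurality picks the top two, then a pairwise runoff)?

Liam

Round 1 first-place votes: Dev 17, Jamal 10, Maya 8, Liam 16. Dev and Liam advance.
Runoff: Dev is ranked above Liam on 17 ballots, Liam above Dev on 34.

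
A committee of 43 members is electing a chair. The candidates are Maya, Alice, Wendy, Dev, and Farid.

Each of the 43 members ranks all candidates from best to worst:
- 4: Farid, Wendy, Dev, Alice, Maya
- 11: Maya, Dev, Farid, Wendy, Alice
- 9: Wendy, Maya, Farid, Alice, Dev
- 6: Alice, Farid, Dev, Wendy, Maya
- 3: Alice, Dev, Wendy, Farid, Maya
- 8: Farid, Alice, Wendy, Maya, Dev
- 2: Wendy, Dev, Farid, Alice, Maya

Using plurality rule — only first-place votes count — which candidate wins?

First-place votes: Maya 11, Alice 9, Wendy 11, Dev 0, Farid 12.

Farid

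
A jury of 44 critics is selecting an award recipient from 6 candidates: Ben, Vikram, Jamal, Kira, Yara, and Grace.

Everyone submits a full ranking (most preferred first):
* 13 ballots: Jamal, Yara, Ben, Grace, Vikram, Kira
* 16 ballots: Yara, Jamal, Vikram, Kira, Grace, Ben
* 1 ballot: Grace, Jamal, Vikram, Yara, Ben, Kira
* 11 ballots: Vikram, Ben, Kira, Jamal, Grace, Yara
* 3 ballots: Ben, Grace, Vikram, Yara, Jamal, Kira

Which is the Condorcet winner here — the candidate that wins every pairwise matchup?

Jamal vs Ben: 30–14
Jamal vs Vikram: 30–14
Jamal vs Kira: 33–11
Jamal vs Yara: 25–19
Jamal vs Grace: 40–4
Jamal beats every other candidate.

Jamal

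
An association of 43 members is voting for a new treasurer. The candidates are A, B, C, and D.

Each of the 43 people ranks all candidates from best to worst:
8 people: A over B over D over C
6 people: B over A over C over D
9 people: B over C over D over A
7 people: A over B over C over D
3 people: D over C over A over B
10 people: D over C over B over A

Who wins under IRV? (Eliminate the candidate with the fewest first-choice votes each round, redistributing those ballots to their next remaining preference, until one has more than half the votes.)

Round 1: A 15, B 15, C 0, D 13. C eliminated.
Round 2: A 15, B 15, D 13. D eliminated.
Round 3: A 18, B 25. B has a majority (≥22).

B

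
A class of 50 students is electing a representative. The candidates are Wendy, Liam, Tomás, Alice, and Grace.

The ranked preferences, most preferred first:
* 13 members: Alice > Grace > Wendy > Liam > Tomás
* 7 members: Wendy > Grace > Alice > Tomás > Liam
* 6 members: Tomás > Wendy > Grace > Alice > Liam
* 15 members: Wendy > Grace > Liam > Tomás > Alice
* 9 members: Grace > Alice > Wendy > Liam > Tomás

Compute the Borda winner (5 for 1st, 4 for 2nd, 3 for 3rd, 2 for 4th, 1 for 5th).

Grace

Wendy: 13×3 + 7×5 + 6×4 + 15×5 + 9×3 = 200
Liam: 13×2 + 7×1 + 6×1 + 15×3 + 9×2 = 102
Tomás: 13×1 + 7×2 + 6×5 + 15×2 + 9×1 = 96
Alice: 13×5 + 7×3 + 6×2 + 15×1 + 9×4 = 149
Grace: 13×4 + 7×4 + 6×3 + 15×4 + 9×5 = 203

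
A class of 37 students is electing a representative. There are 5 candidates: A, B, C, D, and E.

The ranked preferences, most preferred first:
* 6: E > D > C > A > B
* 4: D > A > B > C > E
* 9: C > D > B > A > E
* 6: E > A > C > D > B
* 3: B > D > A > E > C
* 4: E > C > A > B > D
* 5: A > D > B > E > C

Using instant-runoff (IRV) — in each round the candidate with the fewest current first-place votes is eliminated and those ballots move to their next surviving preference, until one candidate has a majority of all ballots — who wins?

D

Round 1: A 5, B 3, C 9, D 4, E 16. B eliminated.
Round 2: A 5, C 9, D 7, E 16. A eliminated.
Round 3: C 9, D 12, E 16. C eliminated.
Round 4: D 21, E 16. D has a majority (≥19).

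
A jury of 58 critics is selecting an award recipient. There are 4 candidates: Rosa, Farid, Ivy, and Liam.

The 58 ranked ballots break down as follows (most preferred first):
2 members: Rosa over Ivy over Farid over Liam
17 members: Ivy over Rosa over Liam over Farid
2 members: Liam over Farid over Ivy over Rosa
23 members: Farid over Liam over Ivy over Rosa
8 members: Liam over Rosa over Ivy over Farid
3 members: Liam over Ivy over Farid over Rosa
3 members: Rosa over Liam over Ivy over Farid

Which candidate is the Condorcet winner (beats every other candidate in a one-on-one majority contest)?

Liam vs Rosa: 36–22
Liam vs Farid: 33–25
Liam vs Ivy: 39–19
Liam beats every other candidate.

Liam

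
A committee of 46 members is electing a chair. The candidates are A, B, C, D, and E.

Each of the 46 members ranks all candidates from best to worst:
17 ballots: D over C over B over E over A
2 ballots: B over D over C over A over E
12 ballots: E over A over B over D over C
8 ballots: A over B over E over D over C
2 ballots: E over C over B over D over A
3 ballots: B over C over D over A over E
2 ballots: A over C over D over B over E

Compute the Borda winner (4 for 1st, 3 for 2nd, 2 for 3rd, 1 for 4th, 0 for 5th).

A: 17×0 + 2×1 + 12×3 + 8×4 + 2×0 + 3×1 + 2×4 = 81
B: 17×2 + 2×4 + 12×2 + 8×3 + 2×2 + 3×4 + 2×1 = 108
C: 17×3 + 2×2 + 12×0 + 8×0 + 2×3 + 3×3 + 2×3 = 76
D: 17×4 + 2×3 + 12×1 + 8×1 + 2×1 + 3×2 + 2×2 = 106
E: 17×1 + 2×0 + 12×4 + 8×2 + 2×4 + 3×0 + 2×0 = 89

B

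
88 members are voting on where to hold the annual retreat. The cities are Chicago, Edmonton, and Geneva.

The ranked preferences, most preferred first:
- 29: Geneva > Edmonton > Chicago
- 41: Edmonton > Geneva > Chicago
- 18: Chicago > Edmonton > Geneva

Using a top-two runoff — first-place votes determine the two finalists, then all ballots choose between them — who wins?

Round 1 first-place votes: Chicago 18, Edmonton 41, Geneva 29. Edmonton and Geneva advance.
Runoff: Edmonton is ranked above Geneva on 59 ballots, Geneva above Edmonton on 29.

Edmonton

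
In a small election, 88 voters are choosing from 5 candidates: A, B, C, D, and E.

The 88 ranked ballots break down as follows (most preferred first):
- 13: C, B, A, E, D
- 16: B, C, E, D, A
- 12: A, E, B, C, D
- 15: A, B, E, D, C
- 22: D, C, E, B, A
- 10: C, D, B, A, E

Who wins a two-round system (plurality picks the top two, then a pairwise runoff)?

C

Round 1 first-place votes: A 27, B 16, C 23, D 22, E 0. A and C advance.
Runoff: A is ranked above C on 27 ballots, C above A on 61.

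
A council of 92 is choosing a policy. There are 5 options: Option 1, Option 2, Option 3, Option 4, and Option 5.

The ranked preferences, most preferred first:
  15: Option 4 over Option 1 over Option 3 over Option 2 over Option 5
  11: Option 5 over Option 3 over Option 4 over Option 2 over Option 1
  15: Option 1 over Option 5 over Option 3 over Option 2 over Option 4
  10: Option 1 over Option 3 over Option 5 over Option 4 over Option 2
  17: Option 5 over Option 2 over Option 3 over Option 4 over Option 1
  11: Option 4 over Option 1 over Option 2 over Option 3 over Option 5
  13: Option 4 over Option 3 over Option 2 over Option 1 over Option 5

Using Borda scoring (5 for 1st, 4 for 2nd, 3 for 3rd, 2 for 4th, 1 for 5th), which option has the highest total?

Option 3

Option 1: 15×4 + 11×1 + 15×5 + 10×5 + 17×1 + 11×4 + 13×2 = 283
Option 2: 15×2 + 11×2 + 15×2 + 10×1 + 17×4 + 11×3 + 13×3 = 232
Option 3: 15×3 + 11×4 + 15×3 + 10×4 + 17×3 + 11×2 + 13×4 = 299
Option 4: 15×5 + 11×3 + 15×1 + 10×2 + 17×2 + 11×5 + 13×5 = 297
Option 5: 15×1 + 11×5 + 15×4 + 10×3 + 17×5 + 11×1 + 13×1 = 269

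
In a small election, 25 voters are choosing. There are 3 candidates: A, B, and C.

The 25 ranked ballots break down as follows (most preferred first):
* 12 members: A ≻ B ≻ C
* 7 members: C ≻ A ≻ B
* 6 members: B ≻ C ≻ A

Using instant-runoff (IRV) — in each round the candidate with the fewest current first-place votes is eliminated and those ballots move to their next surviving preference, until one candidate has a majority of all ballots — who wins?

Round 1: A 12, B 6, C 7. B eliminated.
Round 2: A 12, C 13. C has a majority (≥13).

C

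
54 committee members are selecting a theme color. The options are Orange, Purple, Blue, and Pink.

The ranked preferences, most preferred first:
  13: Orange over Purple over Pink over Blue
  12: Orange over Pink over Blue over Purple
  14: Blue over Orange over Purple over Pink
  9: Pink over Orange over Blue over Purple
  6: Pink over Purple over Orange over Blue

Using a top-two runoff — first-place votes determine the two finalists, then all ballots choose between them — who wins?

Orange

Round 1 first-place votes: Orange 25, Purple 0, Blue 14, Pink 15. Orange and Pink advance.
Runoff: Orange is ranked above Pink on 39 ballots, Pink above Orange on 15.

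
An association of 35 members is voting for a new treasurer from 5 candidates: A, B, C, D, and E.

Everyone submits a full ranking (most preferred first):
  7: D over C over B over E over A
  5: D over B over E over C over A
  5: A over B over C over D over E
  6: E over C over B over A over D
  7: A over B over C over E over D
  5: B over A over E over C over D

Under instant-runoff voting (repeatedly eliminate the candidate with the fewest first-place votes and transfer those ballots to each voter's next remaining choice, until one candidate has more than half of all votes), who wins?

A

Round 1: A 12, B 5, C 0, D 12, E 6. C eliminated.
Round 2: A 12, B 5, D 12, E 6. B eliminated.
Round 3: A 17, D 12, E 6. E eliminated.
Round 4: A 23, D 12. A has a majority (≥18).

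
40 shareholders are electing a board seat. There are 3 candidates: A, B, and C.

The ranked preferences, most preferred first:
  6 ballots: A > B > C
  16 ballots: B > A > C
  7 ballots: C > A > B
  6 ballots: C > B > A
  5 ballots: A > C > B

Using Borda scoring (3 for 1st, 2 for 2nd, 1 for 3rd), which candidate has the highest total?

A: 6×3 + 16×2 + 7×2 + 6×1 + 5×3 = 85
B: 6×2 + 16×3 + 7×1 + 6×2 + 5×1 = 84
C: 6×1 + 16×1 + 7×3 + 6×3 + 5×2 = 71

A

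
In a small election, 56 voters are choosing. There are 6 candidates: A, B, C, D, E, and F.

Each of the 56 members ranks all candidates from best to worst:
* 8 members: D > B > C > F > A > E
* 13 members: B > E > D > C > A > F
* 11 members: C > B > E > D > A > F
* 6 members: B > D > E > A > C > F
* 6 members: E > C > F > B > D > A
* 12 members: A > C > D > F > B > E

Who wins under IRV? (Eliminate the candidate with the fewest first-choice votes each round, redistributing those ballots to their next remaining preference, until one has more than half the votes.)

C

Round 1: A 12, B 19, C 11, D 8, E 6, F 0. F eliminated.
Round 2: A 12, B 19, C 11, D 8, E 6. E eliminated.
Round 3: A 12, B 19, C 17, D 8. D eliminated.
Round 4: A 12, B 27, C 17. A eliminated.
Round 5: B 27, C 29. C has a majority (≥29).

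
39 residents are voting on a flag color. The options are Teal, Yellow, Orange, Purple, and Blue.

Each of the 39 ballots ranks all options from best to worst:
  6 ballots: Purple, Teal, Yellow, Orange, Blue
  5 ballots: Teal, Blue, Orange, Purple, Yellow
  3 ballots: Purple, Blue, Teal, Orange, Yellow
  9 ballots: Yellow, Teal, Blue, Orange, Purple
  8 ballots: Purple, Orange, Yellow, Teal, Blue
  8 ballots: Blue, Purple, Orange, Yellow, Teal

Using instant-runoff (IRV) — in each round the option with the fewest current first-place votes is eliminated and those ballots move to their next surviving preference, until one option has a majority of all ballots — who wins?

Round 1: Teal 5, Yellow 9, Orange 0, Purple 17, Blue 8. Orange eliminated.
Round 2: Teal 5, Yellow 9, Purple 17, Blue 8. Teal eliminated.
Round 3: Yellow 9, Purple 17, Blue 13. Yellow eliminated.
Round 4: Purple 17, Blue 22. Blue has a majority (≥20).

Blue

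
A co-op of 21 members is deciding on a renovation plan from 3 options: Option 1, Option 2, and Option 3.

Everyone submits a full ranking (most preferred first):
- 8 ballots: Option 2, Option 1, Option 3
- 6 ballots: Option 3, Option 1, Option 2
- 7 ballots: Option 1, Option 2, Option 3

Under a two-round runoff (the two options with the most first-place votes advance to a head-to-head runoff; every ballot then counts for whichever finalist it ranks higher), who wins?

Round 1 first-place votes: Option 1 7, Option 2 8, Option 3 6. Option 2 and Option 1 advance.
Runoff: Option 2 is ranked above Option 1 on 8 ballots, Option 1 above Option 2 on 13.

Option 1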